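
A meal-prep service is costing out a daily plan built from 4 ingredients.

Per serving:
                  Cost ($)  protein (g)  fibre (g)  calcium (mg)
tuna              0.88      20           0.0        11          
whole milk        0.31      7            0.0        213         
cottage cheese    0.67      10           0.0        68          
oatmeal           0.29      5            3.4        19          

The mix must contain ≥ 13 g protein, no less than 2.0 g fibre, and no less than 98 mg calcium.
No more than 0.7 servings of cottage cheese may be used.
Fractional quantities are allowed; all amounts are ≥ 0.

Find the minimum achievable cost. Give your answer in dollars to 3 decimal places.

$0.614

Set it up as a linear program. Let x1 = servings of tuna, x2 = servings of whole milk, x3 = servings of cottage cheese, x4 = servings of oatmeal.
Minimize 0.88x1 + 0.31x2 + 0.67x3 + 0.29x4 with:
  20x1 + 7x2 + 10x3 + 5x4 ≥ 13   (protein)
  3.4x4 ≥ 2   (fibre)
  11x1 + 213x2 + 68x3 + 19x4 ≥ 98   (calcium)
  x3 ≤ 0.7
  x1, x2, x3, x4 ≥ 0.
The cheapest feasible vertex uses only tuna, whole milk, oatmeal; cottage cheese is not used. There the protein, fibre, calcium constraints are tight.
Solving gives x1 = 0.3669, x2 = 0.3887, x4 = 0.5882.
Hence cost = 0.88·0.3669 + 0.31·0.3887 + 0.29·0.5882 = $0.61395.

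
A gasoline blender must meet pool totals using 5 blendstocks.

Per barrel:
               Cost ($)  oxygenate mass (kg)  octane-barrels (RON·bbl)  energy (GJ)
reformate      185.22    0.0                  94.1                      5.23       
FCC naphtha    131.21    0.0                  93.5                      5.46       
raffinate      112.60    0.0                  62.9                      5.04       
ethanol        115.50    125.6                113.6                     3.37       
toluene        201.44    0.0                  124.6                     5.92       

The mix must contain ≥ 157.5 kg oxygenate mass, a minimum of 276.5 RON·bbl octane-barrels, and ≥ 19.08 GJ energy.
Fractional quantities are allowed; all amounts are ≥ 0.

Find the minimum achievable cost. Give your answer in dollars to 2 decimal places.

$476.69

This is a linear program. Let x1 = barrels of reformate, x2 = barrels of FCC naphtha, x3 = barrels of raffinate, x4 = barrels of ethanol, x5 = barrels of toluene.
Minimise 185.22x1 + 131.21x2 + 112.6x3 + 115.5x4 + 201.44x5 subject to:
  125.6x4 ≥ 157.5   (oxygenate mass)
  94.1x1 + 93.5x2 + 62.9x3 + 113.6x4 + 124.6x5 ≥ 276.5   (octane-barrels)
  5.23x1 + 5.46x2 + 5.04x3 + 3.37x4 + 5.92x5 ≥ 19.08   (energy)
  x1, x2, x3, x4, x5 ≥ 0.
The cheapest feasible vertex uses only raffinate, ethanol; reformate, FCC naphtha, toluene are not used. Binding constraints: oxygenate mass and energy.
Solving gives x3 = 2.9472, x4 = 1.254.
Objective = 112.6·2.9472 + 115.5·1.254 = 476.6917.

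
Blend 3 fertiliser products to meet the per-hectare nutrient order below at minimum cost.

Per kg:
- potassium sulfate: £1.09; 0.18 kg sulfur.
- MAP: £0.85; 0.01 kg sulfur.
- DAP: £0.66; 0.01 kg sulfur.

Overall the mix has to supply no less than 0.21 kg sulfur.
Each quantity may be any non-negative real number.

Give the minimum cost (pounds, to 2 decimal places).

Set it up as a linear program. Let x1 = kg of potassium sulfate, x2 = kg of MAP, x3 = kg of DAP.
min 1.09x1 + 0.85x2 + 0.66x3 s.t.:
  0.18x1 + 0.01x2 + 0.01x3 ≥ 0.21   (sulfur)
  x1, x2, x3 ≥ 0.
The cheapest feasible vertex uses only potassium sulfate; MAP, DAP are not used. The sulfur requirement is met with equality.
That vertex is x1 = 1.167.
Objective = 1.09·1.167 = 1.2720.

£1.27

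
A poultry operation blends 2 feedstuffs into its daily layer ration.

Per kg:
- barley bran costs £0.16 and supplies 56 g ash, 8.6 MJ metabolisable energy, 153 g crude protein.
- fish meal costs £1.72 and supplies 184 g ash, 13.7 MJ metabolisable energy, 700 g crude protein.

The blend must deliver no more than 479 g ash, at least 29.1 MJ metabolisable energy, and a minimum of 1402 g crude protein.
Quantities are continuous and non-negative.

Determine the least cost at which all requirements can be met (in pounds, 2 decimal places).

£1.93

Set it up as a linear program. Let x1 = kg of barley bran, x2 = kg of fish meal.
Minimize 0.16x1 + 1.72x2 with:
  56x1 + 184x2 ≤ 479   (ash)
  8.6x1 + 13.7x2 ≥ 29.1   (metabolisable energy)
  153x1 + 700x2 ≥ 1402   (crude protein)
  x1, x2 ≥ 0.
Both inputs are positive at the optimum. There the ash and crude protein constraints are tight.
Solving gives x1 = 7, x2 = 0.4729.
Hence cost = 0.16·7 + 1.72·0.4729 = £1.9334.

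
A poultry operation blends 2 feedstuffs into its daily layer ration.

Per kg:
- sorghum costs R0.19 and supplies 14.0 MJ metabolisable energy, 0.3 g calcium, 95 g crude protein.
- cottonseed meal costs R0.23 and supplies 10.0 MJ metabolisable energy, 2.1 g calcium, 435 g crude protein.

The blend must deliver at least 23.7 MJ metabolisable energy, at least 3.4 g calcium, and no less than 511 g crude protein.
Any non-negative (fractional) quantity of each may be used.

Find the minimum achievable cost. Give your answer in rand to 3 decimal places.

Set it up as a linear program. Let x1 = kg of sorghum, x2 = kg of cottonseed meal.
Minimize 0.19x1 + 0.23x2 s.t.:
  14x1 + 10x2 ≥ 23.7   (metabolisable energy)
  0.3x1 + 2.1x2 ≥ 3.4   (calcium)
  95x1 + 435x2 ≥ 511   (crude protein)
  x1, x2 ≥ 0.
Both inputs are positive at the optimum. The metabolisable energy and calcium requirements are met with equality.
That vertex is x1 = 0.5973, x2 = 1.534.
Total cost: 0.19·0.5973 + 0.23·1.534 = 0.46631.

R0.466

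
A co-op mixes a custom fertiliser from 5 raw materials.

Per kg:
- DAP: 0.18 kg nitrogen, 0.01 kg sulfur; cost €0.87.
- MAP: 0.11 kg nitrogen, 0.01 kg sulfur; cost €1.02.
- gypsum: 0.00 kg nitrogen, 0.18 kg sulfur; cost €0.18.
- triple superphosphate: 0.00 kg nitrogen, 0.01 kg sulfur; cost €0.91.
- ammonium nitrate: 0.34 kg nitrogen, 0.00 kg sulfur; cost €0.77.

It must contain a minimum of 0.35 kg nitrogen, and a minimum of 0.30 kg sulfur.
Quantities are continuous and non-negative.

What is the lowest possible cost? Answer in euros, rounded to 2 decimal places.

€1.09

Let x1 = kg of DAP, x2 = kg of MAP, x3 = kg of gypsum, x4 = kg of triple superphosphate, x5 = kg of ammonium nitrate.
Minimise 0.87x1 + 1.02x2 + 0.18x3 + 0.91x4 + 0.77x5 with:
  0.18x1 + 0.11x2 + 0.34x5 ≥ 0.35   (nitrogen)
  0.01x1 + 0.01x2 + 0.18x3 + 0.01x4 ≥ 0.3   (sulfur)
  x1, x2, x3, x4, x5 ≥ 0.
The cheapest feasible vertex uses only gypsum, ammonium nitrate; DAP, MAP, triple superphosphate are not used. The nitrogen and sulfur requirements are met with equality.
So gypsum = 1.667 kg, ammonium nitrate = 1.029 kg.
Objective = 0.18·1.667 + 0.77·1.029 = 1.0924.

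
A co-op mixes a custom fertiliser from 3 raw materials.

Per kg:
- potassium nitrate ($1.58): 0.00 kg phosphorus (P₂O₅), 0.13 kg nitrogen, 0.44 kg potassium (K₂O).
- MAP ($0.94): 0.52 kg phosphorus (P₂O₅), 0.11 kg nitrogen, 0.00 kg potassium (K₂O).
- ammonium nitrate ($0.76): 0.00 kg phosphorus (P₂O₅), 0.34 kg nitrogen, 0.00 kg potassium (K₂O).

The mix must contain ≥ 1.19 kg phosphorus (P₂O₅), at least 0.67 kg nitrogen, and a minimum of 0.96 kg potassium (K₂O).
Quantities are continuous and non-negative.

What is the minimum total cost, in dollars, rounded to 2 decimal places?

Let x1 = kg of potassium nitrate, x2 = kg of MAP, x3 = kg of ammonium nitrate.
min 1.58x1 + 0.94x2 + 0.76x3 s.t.:
  0.52x2 ≥ 1.19   (phosphorus (P₂O₅))
  0.13x1 + 0.11x2 + 0.34x3 ≥ 0.67   (nitrogen)
  0.44x1 ≥ 0.96   (potassium (K₂O))
  x1, x2, x3 ≥ 0.
The optimal mix uses every input. The phosphorus (P₂O₅), nitrogen, potassium (K₂O) requirements are met with equality.
Optimal quantities: potassium nitrate = 2.182 kg, MAP = 2.288 kg, ammonium nitrate = 0.396 kg.
Cost = 1.58·2.182 + 0.94·2.288 + 0.76·0.396 = 5.8992.

$5.90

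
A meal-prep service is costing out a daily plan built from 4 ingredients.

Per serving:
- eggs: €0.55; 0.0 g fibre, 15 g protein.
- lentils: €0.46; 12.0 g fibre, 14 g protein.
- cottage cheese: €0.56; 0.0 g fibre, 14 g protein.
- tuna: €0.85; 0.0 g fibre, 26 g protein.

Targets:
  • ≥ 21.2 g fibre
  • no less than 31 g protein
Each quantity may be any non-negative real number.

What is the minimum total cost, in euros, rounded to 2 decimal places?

Let x1 = servings of eggs, x2 = servings of lentils, x3 = servings of cottage cheese, x4 = servings of tuna.
Minimize 0.55x1 + 0.46x2 + 0.56x3 + 0.85x4 subject to:
  12x2 ≥ 21.2   (fibre)
  15x1 + 14x2 + 14x3 + 26x4 ≥ 31   (protein)
  x1, x2, x3, x4 ≥ 0.
The cheapest feasible vertex uses only lentils, tuna; eggs, cottage cheese are not used. There the fibre and protein constraints are tight.
That vertex is x2 = 1.767, x4 = 0.241.
Hence cost = 0.46·1.767 + 0.85·0.241 = €1.0177.

€1.02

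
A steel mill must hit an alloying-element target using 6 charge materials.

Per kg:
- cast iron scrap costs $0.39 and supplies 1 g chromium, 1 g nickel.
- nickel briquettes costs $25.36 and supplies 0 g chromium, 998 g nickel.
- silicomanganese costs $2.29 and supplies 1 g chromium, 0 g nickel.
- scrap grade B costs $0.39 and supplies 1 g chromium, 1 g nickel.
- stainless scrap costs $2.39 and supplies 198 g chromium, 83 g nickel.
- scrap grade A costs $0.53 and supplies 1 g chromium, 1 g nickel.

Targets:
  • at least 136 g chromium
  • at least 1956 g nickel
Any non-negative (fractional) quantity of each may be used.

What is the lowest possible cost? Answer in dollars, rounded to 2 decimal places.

$49.90

Let x1 = kg of cast iron scrap, x2 = kg of nickel briquettes, x3 = kg of silicomanganese, x4 = kg of scrap grade B, x5 = kg of stainless scrap, x6 = kg of scrap grade A.
Minimize 0.39x1 + 25.36x2 + 2.29x3 + 0.39x4 + 2.39x5 + 0.53x6 s.t.:
  1x1 + 1x3 + 1x4 + 198x5 + 1x6 ≥ 136   (chromium)
  1x1 + 998x2 + 1x4 + 83x5 + 1x6 ≥ 1956   (nickel)
  x1, x2, x3, x4, x5, x6 ≥ 0.
The cheapest feasible vertex uses only nickel briquettes, stainless scrap; cast iron scrap, silicomanganese, scrap grade B, scrap grade A are not used. Binding constraints: chromium and nickel.
That vertex is x2 = 1.903, x5 = 0.6869.
Cost = 25.36·1.903 + 2.39·0.6869 = 49.9018.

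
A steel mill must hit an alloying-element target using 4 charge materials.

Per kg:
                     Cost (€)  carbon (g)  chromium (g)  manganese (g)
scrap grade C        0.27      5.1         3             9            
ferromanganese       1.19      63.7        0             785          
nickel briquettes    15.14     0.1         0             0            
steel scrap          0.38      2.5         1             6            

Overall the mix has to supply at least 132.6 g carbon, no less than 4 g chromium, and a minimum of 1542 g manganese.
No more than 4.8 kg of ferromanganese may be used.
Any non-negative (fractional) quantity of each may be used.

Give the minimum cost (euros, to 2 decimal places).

Let x1 = kg of scrap grade C, x2 = kg of ferromanganese, x3 = kg of nickel briquettes, x4 = kg of steel scrap.
Minimise 0.27x1 + 1.19x2 + 15.14x3 + 0.38x4 with:
  5.1x1 + 63.7x2 + 0.1x3 + 2.5x4 ≥ 132.6   (carbon)
  3x1 + 1x4 ≥ 4   (chromium)
  9x1 + 785x2 + 6x4 ≥ 1542   (manganese)
  x2 ≤ 4.8
  x1, x2, x3, x4 ≥ 0.
The cheapest feasible vertex uses only scrap grade C, ferromanganese; nickel briquettes, steel scrap are not used. The carbon and chromium requirements are met with equality.
That vertex is x1 = 1.333, x2 = 1.975.
Objective = 0.27·1.333 + 1.19·1.975 = 2.7102.

€2.71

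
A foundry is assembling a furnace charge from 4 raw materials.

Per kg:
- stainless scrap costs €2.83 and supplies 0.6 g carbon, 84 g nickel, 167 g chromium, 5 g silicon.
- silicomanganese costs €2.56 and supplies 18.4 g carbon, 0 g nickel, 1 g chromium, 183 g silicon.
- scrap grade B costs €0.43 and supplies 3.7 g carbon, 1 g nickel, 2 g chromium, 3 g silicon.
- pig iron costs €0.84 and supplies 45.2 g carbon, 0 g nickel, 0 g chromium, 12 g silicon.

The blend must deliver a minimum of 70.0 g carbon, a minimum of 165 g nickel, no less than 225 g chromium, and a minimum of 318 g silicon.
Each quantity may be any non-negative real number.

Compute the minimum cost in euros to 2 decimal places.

€10.45

Treat it as an LP. Let x1 = kg of stainless scrap, x2 = kg of silicomanganese, x3 = kg of scrap grade B, x4 = kg of pig iron.
Minimise 2.83x1 + 2.56x2 + 0.43x3 + 0.84x4 subject to:
  0.6x1 + 18.4x2 + 3.7x3 + 45.2x4 ≥ 70   (carbon)
  84x1 + 1x3 ≥ 165   (nickel)
  167x1 + 1x2 + 2x3 ≥ 225   (chromium)
  5x1 + 183x2 + 3x3 + 12x4 ≥ 318   (silicon)
  x1, x2, x3, x4 ≥ 0.
The optimal basis is {stainless scrap, silicomanganese, pig iron}; scrap grade B drops out. The carbon, nickel, silicon requirements are met with equality.
So stainless scrap = 1.964 kg, silicomanganese = 1.628 kg, pig iron = 0.86 kg.
Total cost: 2.83·1.964 + 2.56·1.628 + 0.84·0.86 = 10.4482.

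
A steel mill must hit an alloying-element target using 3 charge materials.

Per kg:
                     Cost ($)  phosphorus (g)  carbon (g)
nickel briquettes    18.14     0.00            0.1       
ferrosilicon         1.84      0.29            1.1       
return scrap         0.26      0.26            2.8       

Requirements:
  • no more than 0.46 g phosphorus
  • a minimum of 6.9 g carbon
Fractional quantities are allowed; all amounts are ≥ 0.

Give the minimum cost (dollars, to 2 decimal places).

$353.49

Set it up as a linear program. Let x1 = kg of nickel briquettes, x2 = kg of ferrosilicon, x3 = kg of return scrap.
Minimize 18.14x1 + 1.84x2 + 0.26x3 subject to:
  0.29x2 + 0.26x3 ≤ 0.46   (phosphorus)
  0.1x1 + 1.1x2 + 2.8x3 ≥ 6.9   (carbon)
  x1, x2, x3 ≥ 0.
The cheapest feasible vertex uses only nickel briquettes, return scrap; ferrosilicon is not used. There the phosphorus and carbon constraints are tight.
Optimal quantities: nickel briquettes = 19.4615 kg, return scrap = 1.76923 kg.
Total cost: 18.14·19.4615 + 0.26·1.76923 = 353.4916.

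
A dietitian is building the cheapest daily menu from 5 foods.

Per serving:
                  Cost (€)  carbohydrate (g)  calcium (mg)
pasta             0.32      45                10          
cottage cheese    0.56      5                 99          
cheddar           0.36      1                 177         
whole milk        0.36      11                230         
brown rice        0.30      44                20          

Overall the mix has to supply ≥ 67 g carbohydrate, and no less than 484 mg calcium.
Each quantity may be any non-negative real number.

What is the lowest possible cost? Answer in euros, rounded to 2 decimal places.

Let x1 = servings of pasta, x2 = servings of cottage cheese, x3 = servings of cheddar, x4 = servings of whole milk, x5 = servings of brown rice.
Minimise 0.32x1 + 0.56x2 + 0.36x3 + 0.36x4 + 0.3x5 with:
  45x1 + 5x2 + 1x3 + 11x4 + 44x5 ≥ 67   (carbohydrate)
  10x1 + 99x2 + 177x3 + 230x4 + 20x5 ≥ 484   (calcium)
  x1, x2, x3, x4, x5 ≥ 0.
The minimum-cost mix takes nothing from pasta, cottage cheese, cheddar — only whole milk, brown rice. There the carbohydrate and calcium constraints are tight.
Optimal quantities: whole milk = 2.016 servings, brown rice = 1.019 servings.
Total cost: 0.36·2.016 + 0.3·1.019 = 1.0315.

€1.03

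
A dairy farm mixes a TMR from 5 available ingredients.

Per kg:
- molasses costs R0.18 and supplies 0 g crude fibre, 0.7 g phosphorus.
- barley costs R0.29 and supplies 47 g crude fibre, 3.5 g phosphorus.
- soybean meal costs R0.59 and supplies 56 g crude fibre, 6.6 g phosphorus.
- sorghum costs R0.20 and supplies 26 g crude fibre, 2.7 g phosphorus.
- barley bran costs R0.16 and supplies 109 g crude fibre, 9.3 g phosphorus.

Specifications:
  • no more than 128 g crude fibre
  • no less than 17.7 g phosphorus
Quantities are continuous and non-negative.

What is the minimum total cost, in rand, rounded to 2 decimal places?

Let x1 = kg of molasses, x2 = kg of barley, x3 = kg of soybean meal, x4 = kg of sorghum, x5 = kg of barley bran.
Minimize 0.18x1 + 0.29x2 + 0.59x3 + 0.2x4 + 0.16x5 with:
  47x2 + 56x3 + 26x4 + 109x5 ≤ 128   (crude fibre)
  0.7x1 + 3.5x2 + 6.6x3 + 2.7x4 + 9.3x5 ≥ 17.7   (phosphorus)
  x1, x2, x3, x4, x5 ≥ 0.
At the optimum only molasses, barley bran are positive (barley, soybean meal, sorghum = 0). The crude fibre and phosphorus requirements are met with equality.
Solving gives x1 = 9.684, x5 = 1.174.
Total cost: 0.18·9.684 + 0.16·1.174 = 1.9310.

R1.93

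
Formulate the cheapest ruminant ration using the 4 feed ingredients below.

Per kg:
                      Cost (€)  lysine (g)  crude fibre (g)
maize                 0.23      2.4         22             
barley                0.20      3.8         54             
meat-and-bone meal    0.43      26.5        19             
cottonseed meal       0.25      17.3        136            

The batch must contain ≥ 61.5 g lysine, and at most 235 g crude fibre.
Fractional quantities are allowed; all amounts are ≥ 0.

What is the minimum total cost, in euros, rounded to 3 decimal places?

€0.950

Treat it as an LP. Let x1 = kg of maize, x2 = kg of barley, x3 = kg of meat-and-bone meal, x4 = kg of cottonseed meal.
Minimise 0.23x1 + 0.2x2 + 0.43x3 + 0.25x4 with:
  2.4x1 + 3.8x2 + 26.5x3 + 17.3x4 ≥ 61.5   (lysine)
  22x1 + 54x2 + 19x3 + 136x4 ≤ 235   (crude fibre)
  x1, x2, x3, x4 ≥ 0.
At the optimum only meat-and-bone meal, cottonseed meal are positive (maize, barley = 0). Binding constraints: lysine and crude fibre.
That vertex is x3 = 1.312, x4 = 1.545.
Cost = 0.43·1.312 + 0.25·1.545 = 0.95041.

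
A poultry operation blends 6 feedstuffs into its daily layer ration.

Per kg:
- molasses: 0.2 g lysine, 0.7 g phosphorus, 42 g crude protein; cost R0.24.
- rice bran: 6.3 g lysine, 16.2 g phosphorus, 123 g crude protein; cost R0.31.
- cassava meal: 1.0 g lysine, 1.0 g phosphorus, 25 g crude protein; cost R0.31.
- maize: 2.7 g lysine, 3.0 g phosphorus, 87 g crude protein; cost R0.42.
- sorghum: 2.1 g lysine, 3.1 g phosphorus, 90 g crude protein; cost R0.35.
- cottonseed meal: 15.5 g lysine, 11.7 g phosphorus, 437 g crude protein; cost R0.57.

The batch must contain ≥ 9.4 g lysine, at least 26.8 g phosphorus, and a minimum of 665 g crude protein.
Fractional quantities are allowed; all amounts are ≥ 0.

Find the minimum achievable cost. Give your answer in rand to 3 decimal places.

Set it up as a linear program. Let x1 = kg of molasses, x2 = kg of rice bran, x3 = kg of cassava meal, x4 = kg of maize, x5 = kg of sorghum, x6 = kg of cottonseed meal.
min 0.24x1 + 0.31x2 + 0.31x3 + 0.42x4 + 0.35x5 + 0.57x6 subject to:
  0.2x1 + 6.3x2 + 1x3 + 2.7x4 + 2.1x5 + 15.5x6 ≥ 9.4   (lysine)
  0.7x1 + 16.2x2 + 1x3 + 3x4 + 3.1x5 + 11.7x6 ≥ 26.8   (phosphorus)
  42x1 + 123x2 + 25x3 + 87x4 + 90x5 + 437x6 ≥ 665   (crude protein)
  x1, x2, x3, x4, x5, x6 ≥ 0.
The minimum-cost mix takes nothing from molasses, cassava meal, maize, sorghum — only rice bran, cottonseed meal. Binding constraints: phosphorus and crude protein.
Solving gives x2 = 0.697, x6 = 1.326.
Total cost: 0.31·0.697 + 0.57·1.326 = 0.97189.

R0.972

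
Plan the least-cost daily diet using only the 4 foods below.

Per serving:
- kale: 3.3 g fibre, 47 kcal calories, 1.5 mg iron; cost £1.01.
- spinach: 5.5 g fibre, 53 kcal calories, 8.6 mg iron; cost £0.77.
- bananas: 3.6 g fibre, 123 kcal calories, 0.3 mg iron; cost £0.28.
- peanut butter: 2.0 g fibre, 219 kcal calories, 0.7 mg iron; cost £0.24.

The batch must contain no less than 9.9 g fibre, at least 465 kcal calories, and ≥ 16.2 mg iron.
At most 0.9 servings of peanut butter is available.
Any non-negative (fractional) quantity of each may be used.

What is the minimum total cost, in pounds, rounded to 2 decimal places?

£1.97

Treat it as an LP. Let x1 = servings of kale, x2 = servings of spinach, x3 = servings of bananas, x4 = servings of peanut butter.
Minimize 1.01x1 + 0.77x2 + 0.28x3 + 0.24x4 subject to:
  3.3x1 + 5.5x2 + 3.6x3 + 2x4 ≥ 9.9   (fibre)
  47x1 + 53x2 + 123x3 + 219x4 ≥ 465   (calories)
  1.5x1 + 8.6x2 + 0.3x3 + 0.7x4 ≥ 16.2   (iron)
  x4 ≤ 0.9
  x1, x2, x3, x4 ≥ 0.
The minimum-cost mix takes nothing from kale — only spinach, bananas, peanut butter. There the calories, iron, the peanut butter cap constraints are tight.
Optimal quantities: spinach = 1.761 servings, bananas = 1.419 servings, peanut butter = 0.9 servings.
Cost = 0.77·1.761 + 0.28·1.419 + 0.24·0.9 = 1.9693.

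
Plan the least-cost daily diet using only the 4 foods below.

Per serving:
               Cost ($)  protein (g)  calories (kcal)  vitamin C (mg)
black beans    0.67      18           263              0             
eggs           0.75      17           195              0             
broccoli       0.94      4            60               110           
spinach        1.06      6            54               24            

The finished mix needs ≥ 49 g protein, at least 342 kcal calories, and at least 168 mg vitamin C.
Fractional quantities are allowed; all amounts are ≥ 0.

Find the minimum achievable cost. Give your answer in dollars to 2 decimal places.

$3.03

This is a linear program. Let x1 = servings of black beans, x2 = servings of eggs, x3 = servings of broccoli, x4 = servings of spinach.
Minimize 0.67x1 + 0.75x2 + 0.94x3 + 1.06x4 subject to:
  18x1 + 17x2 + 4x3 + 6x4 ≥ 49   (protein)
  263x1 + 195x2 + 60x3 + 54x4 ≥ 342   (calories)
  110x3 + 24x4 ≥ 168   (vitamin C)
  x1, x2, x3, x4 ≥ 0.
The minimum-cost mix takes nothing from eggs, spinach — only black beans, broccoli. The protein and vitamin C requirements are met with equality.
That vertex is x1 = 2.383, x3 = 1.527.
Cost = 0.67·2.383 + 0.94·1.527 = 3.0320.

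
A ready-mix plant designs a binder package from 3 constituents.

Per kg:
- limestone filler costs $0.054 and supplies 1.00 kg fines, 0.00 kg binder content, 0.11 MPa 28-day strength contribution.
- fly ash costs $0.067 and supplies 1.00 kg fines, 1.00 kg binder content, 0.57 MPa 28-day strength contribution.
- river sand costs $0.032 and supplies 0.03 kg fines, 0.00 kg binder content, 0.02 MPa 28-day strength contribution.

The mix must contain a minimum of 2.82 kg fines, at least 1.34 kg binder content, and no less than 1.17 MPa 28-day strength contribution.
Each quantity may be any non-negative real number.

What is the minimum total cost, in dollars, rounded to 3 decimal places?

$0.177

This is a linear program. Let x1 = kg of limestone filler, x2 = kg of fly ash, x3 = kg of river sand.
Minimize 0.054x1 + 0.067x2 + 0.032x3 subject to:
  1x1 + 1x2 + 0.03x3 ≥ 2.82   (fines)
  1x2 ≥ 1.34   (binder content)
  0.11x1 + 0.57x2 + 0.02x3 ≥ 1.17   (28-day strength contribution)
  x1, x2, x3 ≥ 0.
The optimal basis is {limestone filler, fly ash}; river sand drops out. There the fines and 28-day strength contribution constraints are tight.
Solving gives x1 = 0.9509, x2 = 1.869.
Objective = 0.054·0.9509 + 0.067·1.869 = 0.17657.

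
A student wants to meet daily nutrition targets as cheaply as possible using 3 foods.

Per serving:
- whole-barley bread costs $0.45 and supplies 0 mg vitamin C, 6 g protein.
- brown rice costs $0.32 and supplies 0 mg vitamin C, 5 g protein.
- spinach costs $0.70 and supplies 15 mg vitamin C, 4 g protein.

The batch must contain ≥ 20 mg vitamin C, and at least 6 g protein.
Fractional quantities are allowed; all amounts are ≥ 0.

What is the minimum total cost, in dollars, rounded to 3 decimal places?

$0.976

Let x1 = servings of whole-barley bread, x2 = servings of brown rice, x3 = servings of spinach.
Minimize 0.45x1 + 0.32x2 + 0.7x3 with:
  15x3 ≥ 20   (vitamin C)
  6x1 + 5x2 + 4x3 ≥ 6   (protein)
  x1, x2, x3 ≥ 0.
The minimum-cost mix takes nothing from whole-barley bread — only brown rice, spinach. Binding constraints: vitamin C and protein.
So brown rice = 0.1333 servings, spinach = 1.333 servings.
Objective = 0.32·0.1333 + 0.7·1.333 = 0.97576.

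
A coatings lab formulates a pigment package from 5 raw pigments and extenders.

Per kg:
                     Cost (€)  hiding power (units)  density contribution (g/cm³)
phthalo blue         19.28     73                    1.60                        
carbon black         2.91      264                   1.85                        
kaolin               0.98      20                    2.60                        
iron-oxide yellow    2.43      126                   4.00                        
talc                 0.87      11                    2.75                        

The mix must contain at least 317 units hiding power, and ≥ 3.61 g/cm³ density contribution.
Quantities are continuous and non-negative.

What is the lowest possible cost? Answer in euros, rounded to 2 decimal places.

€3.88

Let x1 = kg of phthalo blue, x2 = kg of carbon black, x3 = kg of kaolin, x4 = kg of iron-oxide yellow, x5 = kg of talc.
Minimise 19.28x1 + 2.91x2 + 0.98x3 + 2.43x4 + 0.87x5 with:
  73x1 + 264x2 + 20x3 + 126x4 + 11x5 ≥ 317   (hiding power)
  1.6x1 + 1.85x2 + 2.6x3 + 4x4 + 2.75x5 ≥ 3.61   (density contribution)
  x1, x2, x3, x4, x5 ≥ 0.
The cheapest feasible vertex uses only carbon black, talc; phthalo blue, kaolin, iron-oxide yellow are not used. There the hiding power and density contribution constraints are tight.
So carbon black = 1.179 kg, talc = 0.5195 kg.
Cost = 2.91·1.179 + 0.87·0.5195 = 3.8829.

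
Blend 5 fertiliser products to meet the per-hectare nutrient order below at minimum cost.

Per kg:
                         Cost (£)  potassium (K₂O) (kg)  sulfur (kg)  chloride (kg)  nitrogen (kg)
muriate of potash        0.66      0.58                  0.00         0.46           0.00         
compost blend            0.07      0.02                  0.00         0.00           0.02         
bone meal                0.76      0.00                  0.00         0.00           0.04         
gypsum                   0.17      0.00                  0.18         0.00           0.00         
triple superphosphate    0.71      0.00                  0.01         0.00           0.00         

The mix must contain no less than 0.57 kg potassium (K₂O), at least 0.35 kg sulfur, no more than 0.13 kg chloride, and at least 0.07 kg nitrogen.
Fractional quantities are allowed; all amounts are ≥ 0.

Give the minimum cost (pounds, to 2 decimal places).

£1.94

Treat it as an LP. Let x1 = kg of muriate of potash, x2 = kg of compost blend, x3 = kg of bone meal, x4 = kg of gypsum, x5 = kg of triple superphosphate.
Minimize 0.66x1 + 0.07x2 + 0.76x3 + 0.17x4 + 0.71x5 subject to:
  0.58x1 + 0.02x2 ≥ 0.57   (potassium (K₂O))
  0.18x4 + 0.01x5 ≥ 0.35   (sulfur)
  0.46x1 ≤ 0.13   (chloride)
  0.02x2 + 0.04x3 ≥ 0.07   (nitrogen)
  x1, x2, x3, x4, x5 ≥ 0.
At the optimum only muriate of potash, compost blend, gypsum are positive (bone meal, triple superphosphate = 0). The potassium (K₂O), sulfur, chloride requirements are met with equality.
Optimal quantities: muriate of potash = 0.2826 kg, compost blend = 20.3 kg, gypsum = 1.944 kg.
Cost = 0.66·0.2826 + 0.07·20.3 + 0.17·1.944 = 1.9380.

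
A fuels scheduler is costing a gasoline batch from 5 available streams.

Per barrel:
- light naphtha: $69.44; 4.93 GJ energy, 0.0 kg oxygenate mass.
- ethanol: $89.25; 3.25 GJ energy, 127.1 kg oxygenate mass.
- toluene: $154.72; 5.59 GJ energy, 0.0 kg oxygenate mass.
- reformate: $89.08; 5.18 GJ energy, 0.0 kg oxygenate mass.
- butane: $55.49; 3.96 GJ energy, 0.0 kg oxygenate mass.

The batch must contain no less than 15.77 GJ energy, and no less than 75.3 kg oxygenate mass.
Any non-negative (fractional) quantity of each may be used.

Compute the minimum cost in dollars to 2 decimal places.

$246.87

This is a linear program. Let x1 = barrels of light naphtha, x2 = barrels of ethanol, x3 = barrels of toluene, x4 = barrels of reformate, x5 = barrels of butane.
min 69.44x1 + 89.25x2 + 154.72x3 + 89.08x4 + 55.49x5 s.t.:
  4.93x1 + 3.25x2 + 5.59x3 + 5.18x4 + 3.96x5 ≥ 15.77   (energy)
  127.1x2 ≥ 75.3   (oxygenate mass)
  x1, x2, x3, x4, x5 ≥ 0.
The optimal basis is {ethanol, butane}; light naphtha, toluene, reformate drop out. There the energy and oxygenate mass constraints are tight.
That vertex is x2 = 0.59245, x5 = 3.4961.
Cost = 89.25·0.59245 + 55.49·3.4961 = 246.8748.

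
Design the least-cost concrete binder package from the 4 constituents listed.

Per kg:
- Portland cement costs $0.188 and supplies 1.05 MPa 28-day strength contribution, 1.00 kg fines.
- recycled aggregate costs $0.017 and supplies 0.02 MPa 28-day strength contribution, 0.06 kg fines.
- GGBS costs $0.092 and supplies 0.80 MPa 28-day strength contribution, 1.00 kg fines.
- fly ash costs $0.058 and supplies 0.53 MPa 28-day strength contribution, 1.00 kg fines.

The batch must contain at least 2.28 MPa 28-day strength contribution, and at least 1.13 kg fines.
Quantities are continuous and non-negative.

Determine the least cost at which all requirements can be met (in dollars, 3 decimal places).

Treat it as an LP. Let x1 = kg of Portland cement, x2 = kg of recycled aggregate, x3 = kg of GGBS, x4 = kg of fly ash.
Minimize 0.188x1 + 0.017x2 + 0.092x3 + 0.058x4 subject to:
  1.05x1 + 0.02x2 + 0.8x3 + 0.53x4 ≥ 2.28   (28-day strength contribution)
  1x1 + 0.06x2 + 1x3 + 1x4 ≥ 1.13   (fines)
  x1, x2, x3, x4 ≥ 0.
The optimal basis is {fly ash}; Portland cement, recycled aggregate, GGBS drop out. There the 28-day strength contribution constraint is tight.
That vertex is x4 = 4.302.
Objective = 0.058·4.302 = 0.24952.

$0.250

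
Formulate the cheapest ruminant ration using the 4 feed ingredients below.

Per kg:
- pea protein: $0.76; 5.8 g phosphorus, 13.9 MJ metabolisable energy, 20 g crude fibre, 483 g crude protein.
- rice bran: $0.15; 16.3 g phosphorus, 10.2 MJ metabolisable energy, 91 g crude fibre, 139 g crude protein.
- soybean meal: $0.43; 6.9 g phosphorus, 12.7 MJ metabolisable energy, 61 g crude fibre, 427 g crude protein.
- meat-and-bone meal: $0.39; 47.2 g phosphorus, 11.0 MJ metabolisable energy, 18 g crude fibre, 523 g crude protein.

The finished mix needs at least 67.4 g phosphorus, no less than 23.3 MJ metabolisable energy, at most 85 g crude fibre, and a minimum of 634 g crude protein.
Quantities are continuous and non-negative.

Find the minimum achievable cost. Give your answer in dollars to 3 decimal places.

$0.693

This is a linear program. Let x1 = kg of pea protein, x2 = kg of rice bran, x3 = kg of soybean meal, x4 = kg of meat-and-bone meal.
Minimize 0.76x1 + 0.15x2 + 0.43x3 + 0.39x4 s.t.:
  5.8x1 + 16.3x2 + 6.9x3 + 47.2x4 ≥ 67.4   (phosphorus)
  13.9x1 + 10.2x2 + 12.7x3 + 11x4 ≥ 23.3   (metabolisable energy)
  20x1 + 91x2 + 61x3 + 18x4 ≤ 85   (crude fibre)
  483x1 + 139x2 + 427x3 + 523x4 ≥ 634   (crude protein)
  x1, x2, x3, x4 ≥ 0.
At the optimum only rice bran, meat-and-bone meal are positive (pea protein, soybean meal = 0). Binding constraints: metabolisable energy and crude fibre.
So rice bran = 0.63078 kg, meat-and-bone meal = 1.5333 kg.
Total cost: 0.15·0.63078 + 0.39·1.5333 = 0.69260.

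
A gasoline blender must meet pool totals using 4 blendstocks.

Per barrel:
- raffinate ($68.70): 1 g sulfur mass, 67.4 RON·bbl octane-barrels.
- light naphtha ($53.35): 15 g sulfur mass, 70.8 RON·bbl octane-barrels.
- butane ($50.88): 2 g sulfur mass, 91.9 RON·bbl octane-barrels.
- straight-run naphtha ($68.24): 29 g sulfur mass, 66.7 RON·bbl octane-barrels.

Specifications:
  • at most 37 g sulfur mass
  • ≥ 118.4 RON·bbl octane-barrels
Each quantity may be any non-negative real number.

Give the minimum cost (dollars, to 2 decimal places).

Let x1 = barrels of raffinate, x2 = barrels of light naphtha, x3 = barrels of butane, x4 = barrels of straight-run naphtha.
min 68.7x1 + 53.35x2 + 50.88x3 + 68.24x4 s.t.:
  1x1 + 15x2 + 2x3 + 29x4 ≤ 37   (sulfur mass)
  67.4x1 + 70.8x2 + 91.9x3 + 66.7x4 ≥ 118.4   (octane-barrels)
  x1, x2, x3, x4 ≥ 0.
The optimal basis is {butane}; raffinate, light naphtha, straight-run naphtha drop out. Binding constraint: octane-barrels.
So butane = 1.2884 barrels.
Cost = 50.88·1.2884 = 65.5538.

$65.55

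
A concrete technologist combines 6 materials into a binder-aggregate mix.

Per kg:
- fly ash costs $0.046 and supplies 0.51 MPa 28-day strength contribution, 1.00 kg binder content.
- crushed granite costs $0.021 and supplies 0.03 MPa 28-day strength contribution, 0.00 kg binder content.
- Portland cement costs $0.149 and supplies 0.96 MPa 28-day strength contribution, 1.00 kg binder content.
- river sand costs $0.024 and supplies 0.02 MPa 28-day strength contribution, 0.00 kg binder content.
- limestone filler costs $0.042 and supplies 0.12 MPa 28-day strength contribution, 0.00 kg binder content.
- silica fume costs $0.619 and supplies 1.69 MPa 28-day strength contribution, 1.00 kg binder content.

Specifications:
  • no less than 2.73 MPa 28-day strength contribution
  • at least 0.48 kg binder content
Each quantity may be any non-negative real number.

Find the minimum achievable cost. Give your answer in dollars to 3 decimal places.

$0.246

Treat it as an LP. Let x1 = kg of fly ash, x2 = kg of crushed granite, x3 = kg of Portland cement, x4 = kg of river sand, x5 = kg of limestone filler, x6 = kg of silica fume.
Minimize 0.046x1 + 0.021x2 + 0.149x3 + 0.024x4 + 0.042x5 + 0.619x6 with:
  0.51x1 + 0.03x2 + 0.96x3 + 0.02x4 + 0.12x5 + 1.69x6 ≥ 2.73   (28-day strength contribution)
  1x1 + 1x3 + 1x6 ≥ 0.48   (binder content)
  x1, x2, x3, x4, x5, x6 ≥ 0.
At the optimum only fly ash is positive (crushed granite, Portland cement, river sand, limestone filler, silica fume = 0). The 28-day strength contribution requirement is met with equality.
That vertex is x1 = 5.353.
Objective = 0.046·5.353 = 0.24624.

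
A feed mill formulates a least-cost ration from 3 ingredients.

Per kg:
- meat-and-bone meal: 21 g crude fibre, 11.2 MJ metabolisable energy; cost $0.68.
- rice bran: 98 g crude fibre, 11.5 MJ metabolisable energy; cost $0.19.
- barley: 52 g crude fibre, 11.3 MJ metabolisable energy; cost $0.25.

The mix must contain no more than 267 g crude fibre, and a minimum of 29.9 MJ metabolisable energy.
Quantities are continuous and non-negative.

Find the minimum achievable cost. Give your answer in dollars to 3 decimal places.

Let x1 = kg of meat-and-bone meal, x2 = kg of rice bran, x3 = kg of barley.
min 0.68x1 + 0.19x2 + 0.25x3 with:
  21x1 + 98x2 + 52x3 ≤ 267   (crude fibre)
  11.2x1 + 11.5x2 + 11.3x3 ≥ 29.9   (metabolisable energy)
  x1, x2, x3 ≥ 0.
The optimal basis is {rice bran}; meat-and-bone meal, barley drop out. Binding constraint: metabolisable energy.
Solving gives x2 = 2.6.
Hence cost = 0.19·2.6 = $0.49400.

$0.494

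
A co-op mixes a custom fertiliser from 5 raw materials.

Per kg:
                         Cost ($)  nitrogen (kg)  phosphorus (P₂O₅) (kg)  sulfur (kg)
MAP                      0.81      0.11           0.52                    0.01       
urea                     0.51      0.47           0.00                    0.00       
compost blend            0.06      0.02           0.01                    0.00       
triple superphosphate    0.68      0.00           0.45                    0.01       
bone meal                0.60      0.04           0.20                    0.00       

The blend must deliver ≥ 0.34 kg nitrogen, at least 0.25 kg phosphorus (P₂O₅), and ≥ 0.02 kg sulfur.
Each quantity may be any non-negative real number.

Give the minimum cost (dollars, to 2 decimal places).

$1.73

Treat it as an LP. Let x1 = kg of MAP, x2 = kg of urea, x3 = kg of compost blend, x4 = kg of triple superphosphate, x5 = kg of bone meal.
min 0.81x1 + 0.51x2 + 0.06x3 + 0.68x4 + 0.6x5 s.t.:
  0.11x1 + 0.47x2 + 0.02x3 + 0.04x5 ≥ 0.34   (nitrogen)
  0.52x1 + 0.01x3 + 0.45x4 + 0.2x5 ≥ 0.25   (phosphorus (P₂O₅))
  0.01x1 + 0.01x4 ≥ 0.02   (sulfur)
  x1, x2, x3, x4, x5 ≥ 0.
The cheapest feasible vertex uses only urea, triple superphosphate; MAP, compost blend, bone meal are not used. Binding constraints: nitrogen and sulfur.
That vertex is x2 = 0.7234, x4 = 2.
Total cost: 0.51·0.7234 + 0.68·2 = 1.7289.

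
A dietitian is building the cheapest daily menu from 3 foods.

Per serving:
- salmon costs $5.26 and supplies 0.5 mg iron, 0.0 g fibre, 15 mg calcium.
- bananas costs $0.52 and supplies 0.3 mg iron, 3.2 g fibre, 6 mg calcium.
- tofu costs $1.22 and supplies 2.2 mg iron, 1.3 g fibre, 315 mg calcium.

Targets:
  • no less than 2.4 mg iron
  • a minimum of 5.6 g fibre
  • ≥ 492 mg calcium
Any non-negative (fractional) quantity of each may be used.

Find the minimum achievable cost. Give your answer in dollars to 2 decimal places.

$2.46

Treat it as an LP. Let x1 = servings of salmon, x2 = servings of bananas, x3 = servings of tofu.
Minimise 5.26x1 + 0.52x2 + 1.22x3 with:
  0.5x1 + 0.3x2 + 2.2x3 ≥ 2.4   (iron)
  3.2x2 + 1.3x3 ≥ 5.6   (fibre)
  15x1 + 6x2 + 315x3 ≥ 492   (calcium)
  x1, x2, x3 ≥ 0.
The optimal basis is {bananas, tofu}; salmon drops out. Binding constraints: fibre and calcium.
So bananas = 1.124 servings, tofu = 1.54 servings.
Cost = 0.52·1.124 + 1.22·1.54 = 2.4633.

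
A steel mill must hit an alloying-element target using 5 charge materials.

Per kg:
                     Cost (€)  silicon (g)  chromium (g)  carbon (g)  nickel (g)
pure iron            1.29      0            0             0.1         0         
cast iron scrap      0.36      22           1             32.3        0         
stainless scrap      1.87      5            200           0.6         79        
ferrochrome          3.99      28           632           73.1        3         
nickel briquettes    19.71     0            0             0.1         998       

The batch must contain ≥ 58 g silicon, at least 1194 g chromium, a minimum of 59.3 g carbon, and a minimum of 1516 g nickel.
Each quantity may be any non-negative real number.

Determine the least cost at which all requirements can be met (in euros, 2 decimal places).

Set it up as a linear program. Let x1 = kg of pure iron, x2 = kg of cast iron scrap, x3 = kg of stainless scrap, x4 = kg of ferrochrome, x5 = kg of nickel briquettes.
min 1.29x1 + 0.36x2 + 1.87x3 + 3.99x4 + 19.71x5 subject to:
  22x2 + 5x3 + 28x4 ≥ 58   (silicon)
  1x2 + 200x3 + 632x4 ≥ 1194   (chromium)
  0.1x1 + 32.3x2 + 0.6x3 + 73.1x4 + 0.1x5 ≥ 59.3   (carbon)
  79x3 + 3x4 + 998x5 ≥ 1516   (nickel)
  x1, x2, x3, x4, x5 ≥ 0.
The optimal basis is {cast iron scrap, stainless scrap, nickel briquettes}; pure iron, ferrochrome drop out. Binding constraints: chromium, carbon, nickel.
Solving gives x2 = 1.7219, x3 = 5.9614, x5 = 1.0471.
Hence cost = 0.36·1.7219 + 1.87·5.9614 + 19.71·1.0471 = €32.4060.

€32.41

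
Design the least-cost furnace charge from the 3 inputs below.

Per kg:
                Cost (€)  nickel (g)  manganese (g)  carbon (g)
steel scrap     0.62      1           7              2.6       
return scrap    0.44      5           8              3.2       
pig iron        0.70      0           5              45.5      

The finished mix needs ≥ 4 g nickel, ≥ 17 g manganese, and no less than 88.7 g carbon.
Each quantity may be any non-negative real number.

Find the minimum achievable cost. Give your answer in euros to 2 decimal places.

Set it up as a linear program. Let x1 = kg of steel scrap, x2 = kg of return scrap, x3 = kg of pig iron.
min 0.62x1 + 0.44x2 + 0.7x3 subject to:
  1x1 + 5x2 ≥ 4   (nickel)
  7x1 + 8x2 + 5x3 ≥ 17   (manganese)
  2.6x1 + 3.2x2 + 45.5x3 ≥ 88.7   (carbon)
  x1, x2, x3 ≥ 0.
The minimum-cost mix takes nothing from steel scrap — only return scrap, pig iron. Binding constraints: manganese and carbon.
Solving gives x2 = 0.9483, x3 = 1.883.
Cost = 0.44·0.9483 + 0.7·1.883 = 1.7354.

€1.74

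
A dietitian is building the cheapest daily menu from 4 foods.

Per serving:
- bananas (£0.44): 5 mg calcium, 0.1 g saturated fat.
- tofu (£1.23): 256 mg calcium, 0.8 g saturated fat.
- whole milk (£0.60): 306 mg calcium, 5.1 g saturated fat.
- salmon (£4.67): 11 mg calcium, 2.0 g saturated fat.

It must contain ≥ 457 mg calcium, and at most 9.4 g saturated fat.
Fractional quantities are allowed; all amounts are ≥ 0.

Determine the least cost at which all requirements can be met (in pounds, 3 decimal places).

Let x1 = servings of bananas, x2 = servings of tofu, x3 = servings of whole milk, x4 = servings of salmon.
Minimize 0.44x1 + 1.23x2 + 0.6x3 + 4.67x4 s.t.:
  5x1 + 256x2 + 306x3 + 11x4 ≥ 457   (calcium)
  0.1x1 + 0.8x2 + 5.1x3 + 2x4 ≤ 9.4   (saturated fat)
  x1, x2, x3, x4 ≥ 0.
At the optimum only whole milk is positive (bananas, tofu, salmon = 0). There the calcium constraint is tight.
Optimal quantities: whole milk = 1.493 servings.
Total cost: 0.6·1.493 = 0.89580.

£0.896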